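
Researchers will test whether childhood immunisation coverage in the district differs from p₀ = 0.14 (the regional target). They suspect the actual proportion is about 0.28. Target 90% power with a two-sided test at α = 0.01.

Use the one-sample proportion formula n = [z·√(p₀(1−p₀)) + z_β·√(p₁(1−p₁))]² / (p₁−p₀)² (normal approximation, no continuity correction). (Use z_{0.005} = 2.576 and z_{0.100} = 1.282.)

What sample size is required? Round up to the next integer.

n = [z_{α/2}·√(p₀q₀) + z_β·√(p₁q₁)]² / (p₁ − p₀)²
  = [2.576·√(0.14·0.86) + 1.282·√(0.28·0.72)]² / (0.14)²
  = [2.576·0.3470 + 1.282·0.4490]² / 0.0196
  = [1.4695]² / 0.0196
  = 110.17
Round up → n = 111.

n = 111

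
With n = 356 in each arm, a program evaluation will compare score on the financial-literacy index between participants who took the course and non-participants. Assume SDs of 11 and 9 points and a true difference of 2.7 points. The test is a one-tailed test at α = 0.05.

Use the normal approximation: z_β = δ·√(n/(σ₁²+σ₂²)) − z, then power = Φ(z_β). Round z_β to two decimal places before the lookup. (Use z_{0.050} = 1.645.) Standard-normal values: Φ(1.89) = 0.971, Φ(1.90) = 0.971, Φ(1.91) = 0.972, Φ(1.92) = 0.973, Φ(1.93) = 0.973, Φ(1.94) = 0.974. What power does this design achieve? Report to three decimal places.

z_β = δ·√(n/(σ₁²+σ₂²)) − z_α
    = 2.7 · √(356/202) − 1.645
    = 2.7 · 1.32755 − 1.645
    = 3.5844 − 1.645 = 1.9394 → 1.94
Power = Φ(1.94) = 0.974.

Power ≈ 0.974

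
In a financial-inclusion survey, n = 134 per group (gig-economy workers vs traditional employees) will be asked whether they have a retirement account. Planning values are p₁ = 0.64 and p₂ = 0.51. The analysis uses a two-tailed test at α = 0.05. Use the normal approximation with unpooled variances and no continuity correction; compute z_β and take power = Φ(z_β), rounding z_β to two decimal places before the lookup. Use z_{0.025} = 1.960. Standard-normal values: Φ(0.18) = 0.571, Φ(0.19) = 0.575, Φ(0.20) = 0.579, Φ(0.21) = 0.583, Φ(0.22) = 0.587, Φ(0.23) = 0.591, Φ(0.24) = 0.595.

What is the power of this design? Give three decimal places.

z_β = |p₁−p₂|·√(n/[p₁q₁+p₂q₂]) − z_{α/2}
    = 0.13 · √(134/0.4803) − 1.960
    = 0.13 · 16.7031 − 1.960
    = 2.1714 − 1.960 = 0.2114 → 0.21
Power = Φ(0.21) = 0.583.

Power ≈ 0.583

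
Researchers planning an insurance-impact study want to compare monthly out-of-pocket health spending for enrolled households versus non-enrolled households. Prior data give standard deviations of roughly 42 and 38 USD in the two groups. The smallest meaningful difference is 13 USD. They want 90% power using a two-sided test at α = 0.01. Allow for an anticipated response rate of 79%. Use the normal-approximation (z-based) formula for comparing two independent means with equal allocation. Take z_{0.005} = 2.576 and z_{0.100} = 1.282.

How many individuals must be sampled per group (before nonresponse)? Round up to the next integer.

n = (z_{α/2} + z_β)² · (σ₁² + σ₂²) / δ²
  = (2.576 + 1.282)² · (42² + 38² = 3208) / 13²
  = 14.8842 · 3208 / 169
  = 282.53
Adjust for 79% response: 282.53 / 0.79 = 357.64.
Round up → n = 358 per group.

n = 358 per group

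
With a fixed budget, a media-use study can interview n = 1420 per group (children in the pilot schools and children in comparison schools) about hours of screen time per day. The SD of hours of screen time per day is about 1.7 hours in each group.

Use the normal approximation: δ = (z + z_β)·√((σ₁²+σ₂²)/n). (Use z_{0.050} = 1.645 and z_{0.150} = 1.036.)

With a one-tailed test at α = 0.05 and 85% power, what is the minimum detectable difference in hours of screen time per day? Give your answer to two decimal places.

δ = (z_α + z_β) · √((σ₁²+σ₂²)/n)
  = (1.645 + 1.036) · √(5.78/1420)
  = 2.681 · √0.00407
  = 2.681 · 0.0638
  = 0.1710

Minimum detectable difference ≈ 0.17 hours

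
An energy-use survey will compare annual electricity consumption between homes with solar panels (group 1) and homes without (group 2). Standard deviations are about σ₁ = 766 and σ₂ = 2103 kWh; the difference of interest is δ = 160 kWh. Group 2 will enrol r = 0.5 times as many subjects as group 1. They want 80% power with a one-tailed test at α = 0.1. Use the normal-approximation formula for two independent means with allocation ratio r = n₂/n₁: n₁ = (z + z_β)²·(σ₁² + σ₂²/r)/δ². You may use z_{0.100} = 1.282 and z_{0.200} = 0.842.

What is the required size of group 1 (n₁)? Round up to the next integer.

n₁ = 1663

n₁ = (z_α + z_β)² · (σ₁² + σ₂²/r) / δ²
   = (1.282 + 0.842)² · (766² + 2103²/0.5) / 160²
   = 4.5114 · (586756 + 8845218) / 25600
   = 4.5114 · 9431974 / 25600
   = 1662.16
Round up → n₁ = 1663; n₂ = r·n₁ = 0.5 × 1663 = 832.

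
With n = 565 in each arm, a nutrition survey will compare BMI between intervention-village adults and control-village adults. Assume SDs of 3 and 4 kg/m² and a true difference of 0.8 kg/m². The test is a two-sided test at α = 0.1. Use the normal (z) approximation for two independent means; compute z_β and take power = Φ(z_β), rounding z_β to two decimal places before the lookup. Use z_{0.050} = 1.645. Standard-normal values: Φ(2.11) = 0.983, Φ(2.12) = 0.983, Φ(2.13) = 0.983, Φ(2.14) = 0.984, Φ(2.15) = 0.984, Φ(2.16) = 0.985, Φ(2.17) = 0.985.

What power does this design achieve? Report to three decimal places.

z_β = δ·√(n/(σ₁²+σ₂²)) − z_{α/2}
    = 0.8 · √(565/25) − 1.645
    = 0.8 · 4.75395 − 1.645
    = 3.8032 − 1.645 = 2.1582 → 2.16
Power = Φ(2.16) = 0.985.

Power ≈ 0.985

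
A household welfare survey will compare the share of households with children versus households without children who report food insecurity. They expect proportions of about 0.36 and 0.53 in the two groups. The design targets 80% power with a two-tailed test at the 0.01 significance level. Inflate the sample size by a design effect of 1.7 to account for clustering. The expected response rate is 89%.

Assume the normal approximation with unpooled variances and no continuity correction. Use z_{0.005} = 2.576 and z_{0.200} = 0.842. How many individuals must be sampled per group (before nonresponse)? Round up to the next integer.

n = (z_{α/2} + z_β)² · [p₁(1−p₁) + p₂(1−p₂)] / (p₁ − p₂)²
  = (2.576 + 0.842)² · (0.36·0.64 + 0.53·0.47) / (-0.17)²
  = (3.418)² · (0.2304 + 0.2491) / 0.0289
  = 11.6827 · 0.4795 / 0.0289
  = 193.84
Design effect: 1.7 × 193.84 = 329.52.
Adjust for 89% response: 329.52 / 0.89 = 370.25.
Round up → n = 371 per group.

n = 371 per group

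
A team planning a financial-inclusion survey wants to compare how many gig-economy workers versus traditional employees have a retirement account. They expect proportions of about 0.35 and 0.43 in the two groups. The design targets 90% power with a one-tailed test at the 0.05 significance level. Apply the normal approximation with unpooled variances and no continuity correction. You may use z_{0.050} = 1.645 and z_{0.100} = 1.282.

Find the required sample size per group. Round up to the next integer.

n = 633 per group

n = (z_α + z_β)² · [p₁(1−p₁) + p₂(1−p₂)] / (p₁ − p₂)²
  = (1.645 + 1.282)² · (0.35·0.65 + 0.43·0.57) / (-0.08)²
  = (2.927)² · (0.2275 + 0.2451) / 0.0064
  = 8.5673 · 0.4726 / 0.0064
  = 632.64
Round up → n = 633 per group.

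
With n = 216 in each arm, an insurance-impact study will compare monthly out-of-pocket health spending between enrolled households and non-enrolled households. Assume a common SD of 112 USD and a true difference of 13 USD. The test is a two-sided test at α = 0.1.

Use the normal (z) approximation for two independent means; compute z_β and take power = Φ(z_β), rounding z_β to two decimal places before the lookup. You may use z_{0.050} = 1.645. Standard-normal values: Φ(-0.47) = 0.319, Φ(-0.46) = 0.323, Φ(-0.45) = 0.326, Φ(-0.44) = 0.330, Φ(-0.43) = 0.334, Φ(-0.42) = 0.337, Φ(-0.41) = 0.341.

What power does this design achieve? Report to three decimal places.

Power ≈ 0.330

z_β = δ·√(n/(σ₁²+σ₂²)) − z_{α/2}
    = 13 · √(216/25088) − 1.645
    = 13 · 0.09279 − 1.645
    = 1.2062 − 1.645 = -0.4388 → -0.44
Power = Φ(-0.44) = 0.330.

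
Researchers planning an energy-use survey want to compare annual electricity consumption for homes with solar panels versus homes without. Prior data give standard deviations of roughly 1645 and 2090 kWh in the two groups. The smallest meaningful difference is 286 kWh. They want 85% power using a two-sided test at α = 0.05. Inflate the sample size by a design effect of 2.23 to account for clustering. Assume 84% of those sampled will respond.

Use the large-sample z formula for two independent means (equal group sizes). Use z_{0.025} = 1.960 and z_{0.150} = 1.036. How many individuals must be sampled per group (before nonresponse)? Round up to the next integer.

n = (z_{α/2} + z_β)² · (σ₁² + σ₂²) / δ²
  = (1.960 + 1.036)² · (1645² + 2090² = 7074125) / 286²
  = 8.9760 · 7074125 / 81796
  = 776.29
Design effect: 2.23 × 776.29 = 1731.13.
Adjust for 84% response: 1731.13 / 0.84 = 2060.87.
Round up → n = 2061 per group.

n = 2061 per group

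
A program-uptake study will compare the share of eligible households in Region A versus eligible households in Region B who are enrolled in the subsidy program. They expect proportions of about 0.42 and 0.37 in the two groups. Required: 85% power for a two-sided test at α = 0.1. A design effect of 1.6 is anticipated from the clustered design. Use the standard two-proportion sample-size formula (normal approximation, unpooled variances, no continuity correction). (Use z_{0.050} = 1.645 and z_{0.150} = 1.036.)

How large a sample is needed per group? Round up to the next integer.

n = 2193 per group

n = (z_{α/2} + z_β)² · [p₁(1−p₁) + p₂(1−p₂)] / (p₁ − p₂)²
  = (1.645 + 1.036)² · (0.42·0.58 + 0.37·0.63) / (0.05)²
  = (2.681)² · (0.2436 + 0.2331) / 0.0025
  = 7.1878 · 0.4767 / 0.0025
  = 1370.56
Design effect: 1.6 × 1370.56 = 2192.90.
Round up → n = 2193 per group.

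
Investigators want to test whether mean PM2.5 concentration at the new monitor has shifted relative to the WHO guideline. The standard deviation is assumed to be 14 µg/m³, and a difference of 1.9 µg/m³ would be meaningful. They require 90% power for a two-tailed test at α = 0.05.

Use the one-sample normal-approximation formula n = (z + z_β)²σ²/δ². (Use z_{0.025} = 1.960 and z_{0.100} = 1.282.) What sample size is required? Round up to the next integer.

n = 571

n = (z_{α/2} + z_β)² · σ² / δ²
  = (1.960 + 1.282)² · 14² / 1.9²
  = 10.5106 · 196 / 3.61
  = 570.66
Round up → n = 571.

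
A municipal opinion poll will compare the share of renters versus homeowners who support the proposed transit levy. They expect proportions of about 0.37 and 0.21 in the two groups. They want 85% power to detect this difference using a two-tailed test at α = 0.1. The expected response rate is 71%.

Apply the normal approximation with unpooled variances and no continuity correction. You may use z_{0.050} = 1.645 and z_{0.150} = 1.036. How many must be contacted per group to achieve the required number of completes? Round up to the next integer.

n = 158 per group

n = (z_{α/2} + z_β)² · [p₁(1−p₁) + p₂(1−p₂)] / (p₁ − p₂)²
  = (1.645 + 1.036)² · (0.37·0.63 + 0.21·0.79) / (0.16)²
  = (2.681)² · (0.2331 + 0.1659) / 0.0256
  = 7.1878 · 0.3990 / 0.0256
  = 112.03
Adjust for 71% response: 112.03 / 0.71 = 157.79.
Round up → n = 158 per group.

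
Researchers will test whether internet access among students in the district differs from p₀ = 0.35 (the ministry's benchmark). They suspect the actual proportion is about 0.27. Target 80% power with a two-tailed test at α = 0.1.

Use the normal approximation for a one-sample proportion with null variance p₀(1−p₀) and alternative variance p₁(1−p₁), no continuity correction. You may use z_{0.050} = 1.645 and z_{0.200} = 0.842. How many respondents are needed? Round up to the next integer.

n = 210

n = [z_{α/2}·√(p₀q₀) + z_β·√(p₁q₁)]² / (p₁ − p₀)²
  = [1.645·√(0.35·0.65) + 0.842·√(0.27·0.73)]² / (-0.08)²
  = [1.645·0.4770 + 0.842·0.4440]² / 0.0064
  = [1.1584]² / 0.0064
  = 209.68
Round up → n = 210.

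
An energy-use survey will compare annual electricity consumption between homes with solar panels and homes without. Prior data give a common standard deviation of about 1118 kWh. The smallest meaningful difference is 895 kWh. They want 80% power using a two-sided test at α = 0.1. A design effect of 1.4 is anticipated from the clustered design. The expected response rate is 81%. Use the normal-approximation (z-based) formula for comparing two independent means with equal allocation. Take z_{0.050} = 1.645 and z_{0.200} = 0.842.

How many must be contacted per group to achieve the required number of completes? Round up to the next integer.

n = 34 per group

n = (z_{α/2} + z_β)² · (σ₁² + σ₂²) / δ²
  = (1.645 + 0.842)² · (2·1118² = 2499848) / 895²
  = 6.1852 · 2499848 / 801025
  = 19.30
Design effect: 1.4 × 19.30 = 27.02.
Adjust for 81% response: 27.02 / 0.81 = 33.36.
Round up → n = 34 per group.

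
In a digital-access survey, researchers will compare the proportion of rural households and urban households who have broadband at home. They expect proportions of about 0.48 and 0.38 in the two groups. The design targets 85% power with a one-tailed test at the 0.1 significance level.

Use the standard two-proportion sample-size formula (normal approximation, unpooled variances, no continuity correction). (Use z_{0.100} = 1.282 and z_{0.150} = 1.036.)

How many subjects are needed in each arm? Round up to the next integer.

n = 261 per group

n = (z_α + z_β)² · [p₁(1−p₁) + p₂(1−p₂)] / (p₁ − p₂)²
  = (1.282 + 1.036)² · (0.48·0.52 + 0.38·0.62) / (0.10)²
  = (2.318)² · (0.2496 + 0.2356) / 0.0100
  = 5.3731 · 0.4852 / 0.0100
  = 260.70
Round up → n = 261 per group.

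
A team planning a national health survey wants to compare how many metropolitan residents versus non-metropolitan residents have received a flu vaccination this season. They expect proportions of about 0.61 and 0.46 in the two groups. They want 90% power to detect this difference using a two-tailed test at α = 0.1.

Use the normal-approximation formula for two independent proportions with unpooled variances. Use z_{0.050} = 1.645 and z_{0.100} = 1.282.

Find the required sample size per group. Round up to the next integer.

n = 186 per group

n = (z_{α/2} + z_β)² · [p₁(1−p₁) + p₂(1−p₂)] / (p₁ − p₂)²
  = (1.645 + 1.282)² · (0.61·0.39 + 0.46·0.54) / (0.15)²
  = (2.927)² · (0.2379 + 0.2484) / 0.0225
  = 8.5673 · 0.4863 / 0.0225
  = 185.17
Round up → n = 186 per group.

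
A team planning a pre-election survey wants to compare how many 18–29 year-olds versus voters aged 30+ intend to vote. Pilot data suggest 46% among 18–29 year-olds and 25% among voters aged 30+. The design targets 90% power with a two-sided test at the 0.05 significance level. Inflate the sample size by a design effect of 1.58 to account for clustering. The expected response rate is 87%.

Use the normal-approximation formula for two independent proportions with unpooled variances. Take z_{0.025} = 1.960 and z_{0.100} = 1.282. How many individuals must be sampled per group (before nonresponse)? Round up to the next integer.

n = (z_{α/2} + z_β)² · [p₁(1−p₁) + p₂(1−p₂)] / (p₁ − p₂)²
  = (1.960 + 1.282)² · (0.46·0.54 + 0.25·0.75) / (0.21)²
  = (3.242)² · (0.2484 + 0.1875) / 0.0441
  = 10.5106 · 0.4359 / 0.0441
  = 103.89
Design effect: 1.58 × 103.89 = 164.15.
Adjust for 87% response: 164.15 / 0.87 = 188.67.
Round up → n = 189 per group.

n = 189 per group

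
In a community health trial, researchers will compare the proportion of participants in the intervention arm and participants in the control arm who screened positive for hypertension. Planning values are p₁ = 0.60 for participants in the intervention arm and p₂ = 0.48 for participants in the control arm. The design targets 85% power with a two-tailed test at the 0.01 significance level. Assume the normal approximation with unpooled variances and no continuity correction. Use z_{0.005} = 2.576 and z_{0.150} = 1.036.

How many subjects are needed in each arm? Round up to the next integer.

n = 444 per group

n = (z_{α/2} + z_β)² · [p₁(1−p₁) + p₂(1−p₂)] / (p₁ − p₂)²
  = (2.576 + 1.036)² · (0.60·0.40 + 0.48·0.52) / (0.12)²
  = (3.612)² · (0.2400 + 0.2496) / 0.0144
  = 13.0465 · 0.4896 / 0.0144
  = 443.58
Round up → n = 444 per group.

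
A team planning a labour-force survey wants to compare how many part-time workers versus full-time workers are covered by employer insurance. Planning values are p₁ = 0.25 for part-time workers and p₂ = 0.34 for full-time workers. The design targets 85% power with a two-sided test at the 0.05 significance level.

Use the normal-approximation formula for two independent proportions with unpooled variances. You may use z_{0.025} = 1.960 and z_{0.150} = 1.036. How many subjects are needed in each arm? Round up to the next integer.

n = (z_{α/2} + z_β)² · [p₁(1−p₁) + p₂(1−p₂)] / (p₁ − p₂)²
  = (1.960 + 1.036)² · (0.25·0.75 + 0.34·0.66) / (-0.09)²
  = (2.996)² · (0.1875 + 0.2244) / 0.0081
  = 8.9760 · 0.4119 / 0.0081
  = 456.45
Round up → n = 457 per group.

n = 457 per group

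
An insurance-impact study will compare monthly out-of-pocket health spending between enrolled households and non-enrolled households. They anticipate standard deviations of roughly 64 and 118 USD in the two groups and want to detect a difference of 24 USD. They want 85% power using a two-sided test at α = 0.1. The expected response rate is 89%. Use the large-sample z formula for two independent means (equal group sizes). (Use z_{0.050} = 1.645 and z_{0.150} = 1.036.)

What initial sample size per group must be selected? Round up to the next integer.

n = 253 per group

n = (z_{α/2} + z_β)² · (σ₁² + σ₂²) / δ²
  = (1.645 + 1.036)² · (64² + 118² = 18020) / 24²
  = 7.1878 · 18020 / 576
  = 224.87
Adjust for 89% response: 224.87 / 0.89 = 252.66.
Round up → n = 253 per group.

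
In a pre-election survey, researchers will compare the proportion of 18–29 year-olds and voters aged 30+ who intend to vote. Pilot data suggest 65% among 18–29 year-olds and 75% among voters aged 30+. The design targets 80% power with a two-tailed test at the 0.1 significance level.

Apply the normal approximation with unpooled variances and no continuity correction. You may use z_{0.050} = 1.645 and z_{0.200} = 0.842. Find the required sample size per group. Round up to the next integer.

n = (z_{α/2} + z_β)² · [p₁(1−p₁) + p₂(1−p₂)] / (p₁ − p₂)²
  = (1.645 + 0.842)² · (0.65·0.35 + 0.75·0.25) / (-0.10)²
  = (2.487)² · (0.2275 + 0.1875) / 0.0100
  = 6.1852 · 0.4150 / 0.0100
  = 256.68
Round up → n = 257 per group.

n = 257 per group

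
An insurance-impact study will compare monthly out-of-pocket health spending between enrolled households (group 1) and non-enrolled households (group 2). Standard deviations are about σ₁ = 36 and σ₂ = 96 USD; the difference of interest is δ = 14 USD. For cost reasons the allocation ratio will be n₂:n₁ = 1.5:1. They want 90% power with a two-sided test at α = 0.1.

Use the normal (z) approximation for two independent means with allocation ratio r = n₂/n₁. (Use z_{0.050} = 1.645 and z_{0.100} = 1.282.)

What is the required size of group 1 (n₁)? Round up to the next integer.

n₁ = (z_{α/2} + z_β)² · (σ₁² + σ₂²/r) / δ²
   = (1.645 + 1.282)² · (36² + 96²/1.5) / 14²
   = 8.5673 · (1296 + 6144) / 196
   = 8.5673 · 7440 / 196
   = 325.21
Round up → n₁ = 326; n₂ = r·n₁ = 1.5 × 326 = 489.

n₁ = 326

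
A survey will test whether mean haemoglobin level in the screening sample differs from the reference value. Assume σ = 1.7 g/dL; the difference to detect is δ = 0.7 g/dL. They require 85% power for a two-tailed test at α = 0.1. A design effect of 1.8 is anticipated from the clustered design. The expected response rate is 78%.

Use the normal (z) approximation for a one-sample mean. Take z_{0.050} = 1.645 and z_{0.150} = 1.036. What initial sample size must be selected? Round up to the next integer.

n = 98

n = (z_{α/2} + z_β)² · σ² / δ²
  = (1.645 + 1.036)² · 1.7² / 0.7²
  = 7.1878 · 2.89 / 0.49
  = 42.39
Design effect: 1.8 × 42.39 = 76.31.
Adjust for 78% response: 76.31 / 0.78 = 97.83.
Round up → n = 98.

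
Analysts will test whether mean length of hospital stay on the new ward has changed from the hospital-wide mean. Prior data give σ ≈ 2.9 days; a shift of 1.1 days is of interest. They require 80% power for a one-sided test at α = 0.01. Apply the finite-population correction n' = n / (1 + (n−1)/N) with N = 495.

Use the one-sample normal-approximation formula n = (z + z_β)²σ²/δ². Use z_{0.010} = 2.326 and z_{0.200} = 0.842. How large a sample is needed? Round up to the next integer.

n = 62

n = (z_α + z_β)² · σ² / δ²
  = (2.326 + 0.842)² · 2.9² / 1.1²
  = 10.0362 · 8.41 / 1.21
  = 69.76
Finite-population correction (N = 495): 69.76 / (1 + (69.76 − 1)/495) = 61.25.
Round up → n = 62.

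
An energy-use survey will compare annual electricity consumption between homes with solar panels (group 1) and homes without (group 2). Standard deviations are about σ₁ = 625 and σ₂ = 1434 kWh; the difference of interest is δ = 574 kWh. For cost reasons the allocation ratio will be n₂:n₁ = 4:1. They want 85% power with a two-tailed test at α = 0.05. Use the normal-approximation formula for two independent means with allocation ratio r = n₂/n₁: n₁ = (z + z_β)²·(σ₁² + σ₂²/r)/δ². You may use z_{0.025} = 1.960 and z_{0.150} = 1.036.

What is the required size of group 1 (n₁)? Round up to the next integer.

n₁ = (z_{α/2} + z_β)² · (σ₁² + σ₂²/r) / δ²
   = (1.960 + 1.036)² · (625² + 1434²/4) / 574²
   = 8.9760 · (390625 + 514089) / 329476
   = 8.9760 · 904714 / 329476
   = 24.65
Round up → n₁ = 25; n₂ = r·n₁ = 4 × 25 = 100.

n₁ = 25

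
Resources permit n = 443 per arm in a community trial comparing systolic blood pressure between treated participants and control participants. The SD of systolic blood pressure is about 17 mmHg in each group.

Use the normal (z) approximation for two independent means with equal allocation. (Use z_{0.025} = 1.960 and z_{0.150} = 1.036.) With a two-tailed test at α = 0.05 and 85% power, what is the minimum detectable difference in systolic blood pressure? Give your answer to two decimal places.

Minimum detectable difference ≈ 3.42 mmHg

δ = (z_{α/2} + z_β) · √((σ₁²+σ₂²)/n)
  = (1.960 + 1.036) · √(578/443)
  = 2.996 · √1.3047
  = 2.996 · 1.1423
  = 3.4222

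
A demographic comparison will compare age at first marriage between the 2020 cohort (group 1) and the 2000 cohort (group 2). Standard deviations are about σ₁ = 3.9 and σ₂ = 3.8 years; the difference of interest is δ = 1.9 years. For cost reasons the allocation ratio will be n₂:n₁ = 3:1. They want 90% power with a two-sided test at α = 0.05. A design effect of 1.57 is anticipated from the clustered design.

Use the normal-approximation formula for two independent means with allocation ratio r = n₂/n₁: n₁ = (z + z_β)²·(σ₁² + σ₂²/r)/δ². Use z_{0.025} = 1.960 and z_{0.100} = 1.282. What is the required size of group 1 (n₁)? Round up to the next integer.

n₁ = 92

n₁ = (z_{α/2} + z_β)² · (σ₁² + σ₂²/r) / δ²
   = (1.960 + 1.282)² · (3.9² + 3.8²/3) / 1.9²
   = 10.5106 · (15.21 + 4.8133) / 3.61
   = 10.5106 · 20.0233 / 3.61
   = 58.30
Design effect: 1.57 × 58.30 = 91.53.
Round up → n₁ = 92; n₂ = r·n₁ = 3 × 92 = 276.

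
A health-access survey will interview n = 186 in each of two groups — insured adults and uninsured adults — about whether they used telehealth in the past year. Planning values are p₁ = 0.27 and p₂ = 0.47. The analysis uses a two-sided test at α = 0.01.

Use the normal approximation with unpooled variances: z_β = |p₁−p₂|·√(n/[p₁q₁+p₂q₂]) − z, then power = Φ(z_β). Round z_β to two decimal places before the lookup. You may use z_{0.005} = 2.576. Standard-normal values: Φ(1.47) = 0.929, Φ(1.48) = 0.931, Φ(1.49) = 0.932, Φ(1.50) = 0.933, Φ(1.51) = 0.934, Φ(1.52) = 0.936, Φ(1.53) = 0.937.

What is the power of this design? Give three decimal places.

Power ≈ 0.934

z_β = |p₁−p₂|·√(n/[p₁q₁+p₂q₂]) − z_{α/2}
    = 0.20 · √(186/0.4462) − 2.576
    = 0.20 · 20.4170 − 2.576
    = 4.0834 − 2.576 = 1.5074 → 1.51
Power = Φ(1.51) = 0.934.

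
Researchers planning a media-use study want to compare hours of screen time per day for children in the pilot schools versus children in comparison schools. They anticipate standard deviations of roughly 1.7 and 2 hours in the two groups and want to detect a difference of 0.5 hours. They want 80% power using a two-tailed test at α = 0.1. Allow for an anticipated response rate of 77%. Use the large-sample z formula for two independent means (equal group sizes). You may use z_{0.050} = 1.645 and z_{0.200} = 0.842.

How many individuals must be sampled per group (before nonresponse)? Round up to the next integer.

n = 222 per group

n = (z_{α/2} + z_β)² · (σ₁² + σ₂²) / δ²
  = (1.645 + 0.842)² · (1.7² + 2² = 6.89) / 0.5²
  = 6.1852 · 6.89 / 0.25
  = 170.46
Adjust for 77% response: 170.46 / 0.77 = 221.38.
Round up → n = 222 per group.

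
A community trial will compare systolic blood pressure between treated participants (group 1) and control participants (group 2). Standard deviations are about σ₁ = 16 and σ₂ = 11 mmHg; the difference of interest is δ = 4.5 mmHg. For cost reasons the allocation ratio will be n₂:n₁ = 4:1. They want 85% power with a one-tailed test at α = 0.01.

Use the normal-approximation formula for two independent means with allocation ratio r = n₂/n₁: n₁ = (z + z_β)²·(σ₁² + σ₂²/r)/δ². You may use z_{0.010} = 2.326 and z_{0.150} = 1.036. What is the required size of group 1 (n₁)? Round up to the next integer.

n₁ = 160

n₁ = (z_α + z_β)² · (σ₁² + σ₂²/r) / δ²
   = (2.326 + 1.036)² · (16² + 11²/4) / 4.5²
   = 11.3030 · (256 + 30.25) / 20.25
   = 11.3030 · 286.25 / 20.25
   = 159.78
Round up → n₁ = 160; n₂ = r·n₁ = 4 × 160 = 640.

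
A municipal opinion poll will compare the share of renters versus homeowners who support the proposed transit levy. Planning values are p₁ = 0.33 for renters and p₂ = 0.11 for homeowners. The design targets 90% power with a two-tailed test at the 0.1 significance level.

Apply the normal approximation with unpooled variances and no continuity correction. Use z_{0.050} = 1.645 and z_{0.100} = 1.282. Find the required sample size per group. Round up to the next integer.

n = (z_{α/2} + z_β)² · [p₁(1−p₁) + p₂(1−p₂)] / (p₁ − p₂)²
  = (1.645 + 1.282)² · (0.33·0.67 + 0.11·0.89) / (0.22)²
  = (2.927)² · (0.2211 + 0.0979) / 0.0484
  = 8.5673 · 0.3190 / 0.0484
  = 56.47
Round up → n = 57 per group.

n = 57 per group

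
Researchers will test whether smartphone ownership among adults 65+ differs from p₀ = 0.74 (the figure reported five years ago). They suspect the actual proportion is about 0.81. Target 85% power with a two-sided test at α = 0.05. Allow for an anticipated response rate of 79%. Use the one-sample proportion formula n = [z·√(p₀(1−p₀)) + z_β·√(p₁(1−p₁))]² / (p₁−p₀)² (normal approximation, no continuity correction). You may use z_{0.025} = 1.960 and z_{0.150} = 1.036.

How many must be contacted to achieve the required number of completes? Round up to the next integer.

n = 415

n = [z_{α/2}·√(p₀q₀) + z_β·√(p₁q₁)]² / (p₁ − p₀)²
  = [1.960·√(0.74·0.26) + 1.036·√(0.81·0.19)]² / (0.07)²
  = [1.960·0.4386 + 1.036·0.3923]² / 0.0049
  = [1.2661]² / 0.0049
  = 327.17
Adjust for 79% response: 327.17 / 0.79 = 414.14.
Round up → n = 415.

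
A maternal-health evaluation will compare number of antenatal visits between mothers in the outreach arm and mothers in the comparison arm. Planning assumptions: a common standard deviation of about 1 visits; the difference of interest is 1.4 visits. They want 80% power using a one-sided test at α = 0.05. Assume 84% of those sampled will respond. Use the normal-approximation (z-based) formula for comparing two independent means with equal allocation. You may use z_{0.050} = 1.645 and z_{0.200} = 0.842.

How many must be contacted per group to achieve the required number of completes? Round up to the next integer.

n = 8 per group

n = (z_α + z_β)² · (σ₁² + σ₂²) / δ²
  = (1.645 + 0.842)² · (2·1² = 2) / 1.4²
  = 6.1852 · 2 / 1.96
  = 6.31
Adjust for 84% response: 6.31 / 0.84 = 7.51.
Round up → n = 8 per group.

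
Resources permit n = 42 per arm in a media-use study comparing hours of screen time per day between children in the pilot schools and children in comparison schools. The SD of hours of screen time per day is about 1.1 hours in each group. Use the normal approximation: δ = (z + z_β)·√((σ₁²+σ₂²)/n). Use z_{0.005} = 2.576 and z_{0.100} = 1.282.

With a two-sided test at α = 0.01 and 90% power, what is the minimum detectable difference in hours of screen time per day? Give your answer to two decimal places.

δ = (z_{α/2} + z_β) · √((σ₁²+σ₂²)/n)
  = (2.576 + 1.282) · √(2.42/42)
  = 3.858 · √0.05762
  = 3.858 · 0.2400
  = 0.9261

Minimum detectable difference ≈ 0.93 hours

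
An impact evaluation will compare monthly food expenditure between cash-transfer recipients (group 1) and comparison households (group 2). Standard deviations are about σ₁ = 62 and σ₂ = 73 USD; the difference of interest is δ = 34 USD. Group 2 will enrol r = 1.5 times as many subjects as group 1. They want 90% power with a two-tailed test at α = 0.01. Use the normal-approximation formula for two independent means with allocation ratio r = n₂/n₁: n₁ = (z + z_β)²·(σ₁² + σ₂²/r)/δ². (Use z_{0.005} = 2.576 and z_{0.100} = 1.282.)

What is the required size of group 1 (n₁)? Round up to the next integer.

n₁ = (z_{α/2} + z_β)² · (σ₁² + σ₂²/r) / δ²
   = (2.576 + 1.282)² · (62² + 73²/1.5) / 34²
   = 14.8842 · (3844 + 3552.7) / 1156
   = 14.8842 · 7396.7 / 1156
   = 95.24
Round up → n₁ = 96; n₂ = r·n₁ = 1.5 × 96 = 144.

n₁ = 96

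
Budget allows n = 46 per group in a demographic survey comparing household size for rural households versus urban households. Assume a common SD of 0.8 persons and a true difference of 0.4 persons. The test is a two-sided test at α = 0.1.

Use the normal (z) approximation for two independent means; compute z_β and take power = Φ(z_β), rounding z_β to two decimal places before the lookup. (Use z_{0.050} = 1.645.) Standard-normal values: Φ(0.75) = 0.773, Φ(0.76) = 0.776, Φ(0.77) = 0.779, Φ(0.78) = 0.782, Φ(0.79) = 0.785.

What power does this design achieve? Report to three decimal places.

Power ≈ 0.773

z_β = δ·√(n/(σ₁²+σ₂²)) − z_{α/2}
    = 0.4 · √(46/1.28) − 1.645
    = 0.4 · 5.99479 − 1.645
    = 2.3979 − 1.645 = 0.7529 → 0.75
Power = Φ(0.75) = 0.773.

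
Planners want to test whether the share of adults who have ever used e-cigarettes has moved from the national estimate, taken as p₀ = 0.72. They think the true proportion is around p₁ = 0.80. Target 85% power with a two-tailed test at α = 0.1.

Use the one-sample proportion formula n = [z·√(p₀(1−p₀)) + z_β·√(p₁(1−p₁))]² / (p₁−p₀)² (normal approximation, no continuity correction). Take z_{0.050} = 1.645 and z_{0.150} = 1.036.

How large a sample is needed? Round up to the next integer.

n = 208

n = [z_{α/2}·√(p₀q₀) + z_β·√(p₁q₁)]² / (p₁ − p₀)²
  = [1.645·√(0.72·0.28) + 1.036·√(0.80·0.20)]² / (0.08)²
  = [1.645·0.4490 + 1.036·0.4000]² / 0.0064
  = [1.1530]² / 0.0064
  = 207.72
Round up → n = 208.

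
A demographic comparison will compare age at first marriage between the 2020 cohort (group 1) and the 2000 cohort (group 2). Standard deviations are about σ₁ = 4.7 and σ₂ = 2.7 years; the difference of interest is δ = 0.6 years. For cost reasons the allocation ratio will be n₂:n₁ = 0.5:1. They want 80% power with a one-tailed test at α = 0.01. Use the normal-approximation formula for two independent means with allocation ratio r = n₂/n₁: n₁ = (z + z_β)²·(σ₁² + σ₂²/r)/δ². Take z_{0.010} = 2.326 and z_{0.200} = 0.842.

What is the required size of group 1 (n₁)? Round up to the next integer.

n₁ = (z_α + z_β)² · (σ₁² + σ₂²/r) / δ²
   = (2.326 + 0.842)² · (4.7² + 2.7²/0.5) / 0.6²
   = 10.0362 · (22.09 + 14.58) / 0.36
   = 10.0362 · 36.67 / 0.36
   = 1022.30
Round up → n₁ = 1023; n₂ = r·n₁ = 0.5 × 1023 = 512.

n₁ = 1023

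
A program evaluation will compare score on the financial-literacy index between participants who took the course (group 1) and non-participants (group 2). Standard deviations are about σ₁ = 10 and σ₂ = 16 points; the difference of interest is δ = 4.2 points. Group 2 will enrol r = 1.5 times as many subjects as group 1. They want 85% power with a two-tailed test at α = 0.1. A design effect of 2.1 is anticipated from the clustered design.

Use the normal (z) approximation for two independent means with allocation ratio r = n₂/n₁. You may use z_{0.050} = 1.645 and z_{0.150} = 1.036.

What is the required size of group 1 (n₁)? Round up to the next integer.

n₁ = (z_{α/2} + z_β)² · (σ₁² + σ₂²/r) / δ²
   = (1.645 + 1.036)² · (10² + 16²/1.5) / 4.2²
   = 7.1878 · (100 + 170.6667) / 17.64
   = 7.1878 · 270.6667 / 17.64
   = 110.29
Design effect: 2.1 × 110.29 = 231.61.
Round up → n₁ = 232; n₂ = r·n₁ = 1.5 × 232 = 348.

n₁ = 232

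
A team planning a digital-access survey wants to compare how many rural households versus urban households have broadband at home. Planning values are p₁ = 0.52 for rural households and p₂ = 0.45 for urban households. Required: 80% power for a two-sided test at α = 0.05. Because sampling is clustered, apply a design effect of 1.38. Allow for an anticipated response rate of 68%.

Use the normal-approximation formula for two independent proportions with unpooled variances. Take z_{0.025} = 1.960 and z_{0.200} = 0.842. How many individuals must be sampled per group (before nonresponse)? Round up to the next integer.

n = (z_{α/2} + z_β)² · [p₁(1−p₁) + p₂(1−p₂)] / (p₁ − p₂)²
  = (1.960 + 0.842)² · (0.52·0.48 + 0.45·0.55) / (0.07)²
  = (2.802)² · (0.2496 + 0.2475) / 0.0049
  = 7.8512 · 0.4971 / 0.0049
  = 796.50
Design effect: 1.38 × 796.50 = 1099.17.
Adjust for 68% response: 1099.17 / 0.68 = 1616.42.
Round up → n = 1617 per group.

n = 1617 per group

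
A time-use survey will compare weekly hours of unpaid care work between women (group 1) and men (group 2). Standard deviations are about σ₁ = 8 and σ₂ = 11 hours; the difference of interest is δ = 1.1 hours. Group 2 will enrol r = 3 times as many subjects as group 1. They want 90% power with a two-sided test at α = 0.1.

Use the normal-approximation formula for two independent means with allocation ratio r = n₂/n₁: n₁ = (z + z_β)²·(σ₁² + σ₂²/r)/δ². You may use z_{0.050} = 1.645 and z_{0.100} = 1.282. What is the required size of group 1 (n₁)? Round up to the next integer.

n₁ = 739

n₁ = (z_{α/2} + z_β)² · (σ₁² + σ₂²/r) / δ²
   = (1.645 + 1.282)² · (8² + 11²/3) / 1.1²
   = 8.5673 · (64 + 40.3333) / 1.21
   = 8.5673 · 104.3333 / 1.21
   = 738.73
Round up → n₁ = 739; n₂ = r·n₁ = 3 × 739 = 2217.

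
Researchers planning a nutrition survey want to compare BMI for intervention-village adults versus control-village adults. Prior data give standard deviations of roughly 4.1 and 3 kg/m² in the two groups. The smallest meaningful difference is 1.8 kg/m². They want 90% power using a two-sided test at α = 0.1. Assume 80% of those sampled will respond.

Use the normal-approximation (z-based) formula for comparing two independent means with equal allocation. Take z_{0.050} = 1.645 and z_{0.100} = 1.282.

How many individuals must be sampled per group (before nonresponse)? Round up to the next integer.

n = 86 per group

n = (z_{α/2} + z_β)² · (σ₁² + σ₂²) / δ²
  = (1.645 + 1.282)² · (4.1² + 3² = 25.81) / 1.8²
  = 8.5673 · 25.81 / 3.24
  = 68.25
Adjust for 80% response: 68.25 / 0.80 = 85.31.
Round up → n = 86 per group.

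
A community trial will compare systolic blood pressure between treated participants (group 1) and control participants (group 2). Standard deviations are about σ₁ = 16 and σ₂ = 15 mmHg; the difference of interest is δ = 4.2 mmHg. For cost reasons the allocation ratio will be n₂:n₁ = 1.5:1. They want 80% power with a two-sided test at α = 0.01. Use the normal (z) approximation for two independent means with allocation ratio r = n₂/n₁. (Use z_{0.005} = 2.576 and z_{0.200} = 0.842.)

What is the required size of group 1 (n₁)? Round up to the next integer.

n₁ = 269

n₁ = (z_{α/2} + z_β)² · (σ₁² + σ₂²/r) / δ²
   = (2.576 + 0.842)² · (16² + 15²/1.5) / 4.2²
   = 11.6827 · (256 + 150) / 17.64
   = 11.6827 · 406 / 17.64
   = 268.89
Round up → n₁ = 269; n₂ = r·n₁ = 1.5 × 269 = 404.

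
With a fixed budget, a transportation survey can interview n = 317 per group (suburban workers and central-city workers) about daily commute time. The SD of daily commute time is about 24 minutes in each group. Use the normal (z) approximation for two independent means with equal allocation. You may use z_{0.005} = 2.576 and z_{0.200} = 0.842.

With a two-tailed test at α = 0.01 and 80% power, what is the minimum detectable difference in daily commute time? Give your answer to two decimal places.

δ = (z_{α/2} + z_β) · √((σ₁²+σ₂²)/n)
  = (2.576 + 0.842) · √(1152/317)
  = 3.418 · √3.6341
  = 3.418 · 1.9063
  = 6.5158

Minimum detectable difference ≈ 6.52 minutes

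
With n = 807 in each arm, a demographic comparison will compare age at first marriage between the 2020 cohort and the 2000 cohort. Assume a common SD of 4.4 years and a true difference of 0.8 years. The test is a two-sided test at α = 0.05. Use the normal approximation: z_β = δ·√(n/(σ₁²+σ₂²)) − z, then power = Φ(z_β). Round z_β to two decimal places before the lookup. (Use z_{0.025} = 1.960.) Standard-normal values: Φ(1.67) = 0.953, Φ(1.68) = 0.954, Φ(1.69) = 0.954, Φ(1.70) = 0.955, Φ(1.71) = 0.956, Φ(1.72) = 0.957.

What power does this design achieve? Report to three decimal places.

Power ≈ 0.954

z_β = δ·√(n/(σ₁²+σ₂²)) − z_{α/2}
    = 0.8 · √(807/38.72) − 1.960
    = 0.8 · 4.56530 − 1.960
    = 3.6522 − 1.960 = 1.6922 → 1.69
Power = Φ(1.69) = 0.954.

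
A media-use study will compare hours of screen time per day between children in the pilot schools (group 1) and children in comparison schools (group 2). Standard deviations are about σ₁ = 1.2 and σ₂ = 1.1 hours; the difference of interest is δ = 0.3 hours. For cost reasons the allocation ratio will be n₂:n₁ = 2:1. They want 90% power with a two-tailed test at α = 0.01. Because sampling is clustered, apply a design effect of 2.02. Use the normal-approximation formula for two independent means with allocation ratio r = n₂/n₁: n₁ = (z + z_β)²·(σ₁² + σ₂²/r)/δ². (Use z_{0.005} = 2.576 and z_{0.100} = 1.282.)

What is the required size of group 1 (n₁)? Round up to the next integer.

n₁ = 684

n₁ = (z_{α/2} + z_β)² · (σ₁² + σ₂²/r) / δ²
   = (2.576 + 1.282)² · (1.2² + 1.1²/2) / 0.3²
   = 14.8842 · (1.44 + 0.605) / 0.09
   = 14.8842 · 2.045 / 0.09
   = 338.20
Design effect: 2.02 × 338.20 = 683.17.
Round up → n₁ = 684; n₂ = r·n₁ = 2 × 684 = 1368.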